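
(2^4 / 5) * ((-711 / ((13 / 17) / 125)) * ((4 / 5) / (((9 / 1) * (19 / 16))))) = -6876160 / 247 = -27838.70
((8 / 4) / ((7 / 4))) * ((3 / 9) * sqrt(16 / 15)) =32 * sqrt(15) / 315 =0.39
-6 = -6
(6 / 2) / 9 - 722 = -2165 / 3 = -721.67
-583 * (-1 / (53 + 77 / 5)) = 2915 / 342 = 8.52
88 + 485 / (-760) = 13279 / 152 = 87.36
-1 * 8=-8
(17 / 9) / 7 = 17 / 63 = 0.27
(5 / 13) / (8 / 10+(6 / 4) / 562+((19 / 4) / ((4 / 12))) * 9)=7025 / 2357147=0.00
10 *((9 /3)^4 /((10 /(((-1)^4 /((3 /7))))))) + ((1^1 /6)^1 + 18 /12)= 572 /3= 190.67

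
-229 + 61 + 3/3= -167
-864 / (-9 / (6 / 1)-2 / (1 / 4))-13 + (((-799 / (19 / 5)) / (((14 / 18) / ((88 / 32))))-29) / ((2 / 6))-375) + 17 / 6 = -4167971 / 1596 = -2611.51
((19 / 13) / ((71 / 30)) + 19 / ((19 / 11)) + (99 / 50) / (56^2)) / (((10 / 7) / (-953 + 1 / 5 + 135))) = -6875480850153 / 1033760000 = -6650.94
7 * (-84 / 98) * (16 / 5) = -96 / 5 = -19.20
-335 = -335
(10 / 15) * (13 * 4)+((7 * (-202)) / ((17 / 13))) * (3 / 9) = -5538 / 17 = -325.76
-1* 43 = -43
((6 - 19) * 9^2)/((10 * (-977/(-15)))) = -3159/1954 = -1.62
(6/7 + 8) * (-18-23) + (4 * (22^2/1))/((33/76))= 86006/21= 4095.52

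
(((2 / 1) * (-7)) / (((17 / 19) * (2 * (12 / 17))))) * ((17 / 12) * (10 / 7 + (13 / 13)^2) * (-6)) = 5491 / 24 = 228.79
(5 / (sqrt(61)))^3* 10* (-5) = -6250* sqrt(61) / 3721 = -13.12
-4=-4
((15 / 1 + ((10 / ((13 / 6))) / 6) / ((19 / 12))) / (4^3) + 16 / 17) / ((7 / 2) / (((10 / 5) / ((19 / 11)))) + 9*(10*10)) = 3497483 / 2669421872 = 0.00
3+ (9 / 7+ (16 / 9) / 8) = 284 / 63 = 4.51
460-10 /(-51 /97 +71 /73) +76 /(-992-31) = 708118013 /1618386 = 437.55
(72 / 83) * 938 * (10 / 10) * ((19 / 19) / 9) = 7504 / 83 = 90.41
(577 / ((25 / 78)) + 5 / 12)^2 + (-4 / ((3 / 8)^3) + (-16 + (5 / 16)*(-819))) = 437672246651 / 135000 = 3242016.64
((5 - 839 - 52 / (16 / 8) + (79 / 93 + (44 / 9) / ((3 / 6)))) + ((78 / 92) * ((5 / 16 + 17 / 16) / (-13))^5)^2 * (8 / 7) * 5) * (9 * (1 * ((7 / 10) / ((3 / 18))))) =-230581355061957823204368027 / 7181812434430746165248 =-32106.29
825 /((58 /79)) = 1123.71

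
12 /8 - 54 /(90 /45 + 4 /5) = -249 /14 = -17.79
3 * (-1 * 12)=-36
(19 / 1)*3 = 57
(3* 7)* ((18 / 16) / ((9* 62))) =21 / 496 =0.04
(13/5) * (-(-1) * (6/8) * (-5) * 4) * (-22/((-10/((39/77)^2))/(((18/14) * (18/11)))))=-9609678/207515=-46.31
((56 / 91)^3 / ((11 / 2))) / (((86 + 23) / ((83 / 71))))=84992 / 187028413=0.00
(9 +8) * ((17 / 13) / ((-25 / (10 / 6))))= -1.48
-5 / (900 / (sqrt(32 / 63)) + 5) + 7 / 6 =893023 / 765438 - 135 * sqrt(14) / 127573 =1.16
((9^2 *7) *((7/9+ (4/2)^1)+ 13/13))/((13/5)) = 10710/13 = 823.85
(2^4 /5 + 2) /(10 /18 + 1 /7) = 819 /110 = 7.45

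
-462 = -462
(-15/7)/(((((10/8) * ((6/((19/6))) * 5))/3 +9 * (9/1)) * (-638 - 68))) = 95/2658796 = 0.00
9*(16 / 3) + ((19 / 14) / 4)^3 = 8436427 / 175616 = 48.04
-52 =-52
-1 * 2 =-2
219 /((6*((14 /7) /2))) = 36.50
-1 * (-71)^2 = -5041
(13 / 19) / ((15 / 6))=26 / 95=0.27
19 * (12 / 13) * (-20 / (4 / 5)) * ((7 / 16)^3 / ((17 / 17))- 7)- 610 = 32248505 / 13312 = 2422.51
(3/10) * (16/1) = 24/5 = 4.80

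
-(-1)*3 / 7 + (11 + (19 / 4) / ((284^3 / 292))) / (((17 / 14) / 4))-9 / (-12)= 12748141961 / 340731272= 37.41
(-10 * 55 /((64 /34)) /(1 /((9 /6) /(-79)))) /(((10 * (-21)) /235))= -219725 /35392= -6.21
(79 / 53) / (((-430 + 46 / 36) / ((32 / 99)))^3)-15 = -486284788844131261 / 32418985921561459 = -15.00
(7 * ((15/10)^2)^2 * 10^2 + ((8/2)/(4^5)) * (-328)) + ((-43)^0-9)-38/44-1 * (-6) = 1245941/352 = 3539.61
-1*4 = -4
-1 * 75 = -75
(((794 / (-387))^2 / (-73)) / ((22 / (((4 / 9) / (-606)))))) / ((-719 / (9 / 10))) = -315218 / 131002323507495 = -0.00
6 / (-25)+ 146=145.76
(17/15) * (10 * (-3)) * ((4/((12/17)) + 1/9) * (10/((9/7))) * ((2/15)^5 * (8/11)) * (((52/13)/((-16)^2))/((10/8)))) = -0.00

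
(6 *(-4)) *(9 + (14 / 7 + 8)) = -456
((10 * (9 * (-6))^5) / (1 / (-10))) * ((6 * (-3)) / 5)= -165299408640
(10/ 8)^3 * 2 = 125/ 32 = 3.91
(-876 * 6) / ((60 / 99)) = -43362 / 5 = -8672.40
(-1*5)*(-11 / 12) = 55 / 12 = 4.58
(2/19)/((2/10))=10/19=0.53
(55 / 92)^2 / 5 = 605 / 8464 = 0.07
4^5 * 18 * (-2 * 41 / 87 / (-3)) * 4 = 671744 / 29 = 23163.59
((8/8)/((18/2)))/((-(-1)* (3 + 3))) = 1/54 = 0.02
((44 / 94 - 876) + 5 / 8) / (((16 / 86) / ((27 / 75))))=-1692.94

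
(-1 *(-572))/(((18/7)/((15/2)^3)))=375375/4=93843.75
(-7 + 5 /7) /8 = -11 /14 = -0.79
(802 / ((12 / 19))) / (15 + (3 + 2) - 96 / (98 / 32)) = -373331 / 3336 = -111.91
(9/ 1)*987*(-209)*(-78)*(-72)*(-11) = 114690047472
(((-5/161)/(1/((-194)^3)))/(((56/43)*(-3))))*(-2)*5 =1962246950/3381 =580374.73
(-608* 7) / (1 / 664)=-2825984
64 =64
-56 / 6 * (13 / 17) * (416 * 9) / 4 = -113568 / 17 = -6680.47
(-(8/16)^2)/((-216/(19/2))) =19/1728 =0.01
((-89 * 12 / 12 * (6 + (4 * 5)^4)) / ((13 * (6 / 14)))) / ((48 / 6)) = -49841869 / 156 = -319499.16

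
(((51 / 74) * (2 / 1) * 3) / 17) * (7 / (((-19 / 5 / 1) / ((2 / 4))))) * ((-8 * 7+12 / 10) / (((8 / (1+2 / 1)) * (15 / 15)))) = 25893 / 5624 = 4.60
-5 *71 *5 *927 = -1645425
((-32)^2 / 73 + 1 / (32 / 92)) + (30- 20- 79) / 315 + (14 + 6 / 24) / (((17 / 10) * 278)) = 2421772399 / 144899160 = 16.71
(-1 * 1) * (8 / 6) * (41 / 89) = -164 / 267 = -0.61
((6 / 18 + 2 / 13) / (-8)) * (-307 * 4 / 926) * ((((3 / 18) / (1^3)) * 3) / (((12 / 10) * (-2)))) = -29165 / 1733472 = -0.02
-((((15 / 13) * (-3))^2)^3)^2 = -68952523554931640625 / 23298085122481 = -2959579.00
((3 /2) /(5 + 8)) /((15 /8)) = 4 /65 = 0.06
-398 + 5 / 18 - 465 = -15529 / 18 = -862.72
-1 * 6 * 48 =-288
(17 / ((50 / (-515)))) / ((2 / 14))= -12257 / 10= -1225.70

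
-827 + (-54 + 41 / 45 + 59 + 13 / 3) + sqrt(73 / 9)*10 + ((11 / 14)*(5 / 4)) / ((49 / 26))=-50394313 / 61740 + 10*sqrt(73) / 3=-787.75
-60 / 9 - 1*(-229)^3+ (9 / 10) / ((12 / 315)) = 288216143 / 24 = 12009005.96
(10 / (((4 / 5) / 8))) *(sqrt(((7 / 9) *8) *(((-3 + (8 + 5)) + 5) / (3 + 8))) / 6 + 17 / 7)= 291.41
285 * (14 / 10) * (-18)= -7182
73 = 73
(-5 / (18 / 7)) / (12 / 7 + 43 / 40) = -4900 / 7029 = -0.70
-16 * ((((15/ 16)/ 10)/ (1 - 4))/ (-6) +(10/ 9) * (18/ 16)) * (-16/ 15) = 964/ 45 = 21.42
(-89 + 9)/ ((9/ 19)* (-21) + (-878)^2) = -1520/ 14646607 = -0.00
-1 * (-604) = 604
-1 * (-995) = 995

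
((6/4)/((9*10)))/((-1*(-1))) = 1/60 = 0.02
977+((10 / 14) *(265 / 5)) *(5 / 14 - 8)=67391 / 98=687.66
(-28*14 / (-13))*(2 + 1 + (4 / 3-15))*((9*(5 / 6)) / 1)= -31360 / 13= -2412.31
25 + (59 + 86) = 170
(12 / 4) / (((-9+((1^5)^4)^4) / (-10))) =15 / 4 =3.75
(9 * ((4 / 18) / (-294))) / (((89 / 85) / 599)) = -3.89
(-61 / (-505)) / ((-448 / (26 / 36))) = -793 / 4072320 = -0.00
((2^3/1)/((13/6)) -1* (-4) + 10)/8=115/52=2.21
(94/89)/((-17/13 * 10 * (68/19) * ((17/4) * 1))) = -11609/2186285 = -0.01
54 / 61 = 0.89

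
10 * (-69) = -690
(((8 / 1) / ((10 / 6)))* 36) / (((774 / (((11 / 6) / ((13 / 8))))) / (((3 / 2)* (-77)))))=-81312 / 2795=-29.09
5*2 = 10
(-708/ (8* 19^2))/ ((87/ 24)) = -708/ 10469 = -0.07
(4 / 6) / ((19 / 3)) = 0.11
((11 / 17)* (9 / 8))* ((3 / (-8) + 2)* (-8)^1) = -1287 / 136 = -9.46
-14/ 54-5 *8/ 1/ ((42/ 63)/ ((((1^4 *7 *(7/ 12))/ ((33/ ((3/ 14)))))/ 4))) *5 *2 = -5033/ 1188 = -4.24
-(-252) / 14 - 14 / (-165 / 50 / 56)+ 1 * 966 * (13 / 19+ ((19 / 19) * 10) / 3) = 2593600 / 627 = 4136.52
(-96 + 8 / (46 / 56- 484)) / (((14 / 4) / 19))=-49362304 / 94703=-521.23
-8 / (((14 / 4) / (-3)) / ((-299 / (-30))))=2392 / 35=68.34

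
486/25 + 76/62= 16016/775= 20.67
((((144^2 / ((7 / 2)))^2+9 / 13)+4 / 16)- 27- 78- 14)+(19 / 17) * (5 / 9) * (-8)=13683689532941 / 389844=35100423.59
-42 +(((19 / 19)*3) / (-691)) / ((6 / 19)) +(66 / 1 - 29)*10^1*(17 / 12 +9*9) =63127313 / 2073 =30452.15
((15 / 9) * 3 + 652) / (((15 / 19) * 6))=1387 / 10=138.70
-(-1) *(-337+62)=-275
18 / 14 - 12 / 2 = -33 / 7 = -4.71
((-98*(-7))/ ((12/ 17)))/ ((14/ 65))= 54145/ 12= 4512.08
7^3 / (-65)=-343 / 65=-5.28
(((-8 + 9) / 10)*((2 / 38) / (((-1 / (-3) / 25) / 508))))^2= 14516100 / 361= 40210.80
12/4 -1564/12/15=-256/45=-5.69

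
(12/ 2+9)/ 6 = 5/ 2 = 2.50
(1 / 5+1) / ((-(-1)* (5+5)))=3 / 25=0.12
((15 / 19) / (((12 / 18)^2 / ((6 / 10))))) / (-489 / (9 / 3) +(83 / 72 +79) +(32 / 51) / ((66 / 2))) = -30294 / 2354309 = -0.01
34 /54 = 17 /27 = 0.63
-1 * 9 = -9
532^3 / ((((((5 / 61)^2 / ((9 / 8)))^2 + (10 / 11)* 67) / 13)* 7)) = 1724833814017650336 / 375707115535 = 4590900.05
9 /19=0.47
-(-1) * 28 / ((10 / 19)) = 266 / 5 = 53.20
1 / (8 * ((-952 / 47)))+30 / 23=227399 / 175168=1.30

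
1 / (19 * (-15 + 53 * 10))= 1 / 9785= 0.00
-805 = -805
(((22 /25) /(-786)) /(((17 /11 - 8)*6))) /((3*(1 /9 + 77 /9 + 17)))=0.00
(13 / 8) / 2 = 13 / 16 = 0.81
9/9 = 1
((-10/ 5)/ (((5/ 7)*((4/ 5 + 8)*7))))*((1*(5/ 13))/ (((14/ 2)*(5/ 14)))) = -1/ 143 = -0.01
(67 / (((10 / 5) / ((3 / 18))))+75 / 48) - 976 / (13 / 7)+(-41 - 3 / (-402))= -559.39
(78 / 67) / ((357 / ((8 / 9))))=208 / 71757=0.00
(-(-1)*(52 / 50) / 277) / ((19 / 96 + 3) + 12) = 2496 / 10103575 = 0.00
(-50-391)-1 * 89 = -530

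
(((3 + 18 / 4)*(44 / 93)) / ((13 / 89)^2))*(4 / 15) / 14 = 348524 / 110019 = 3.17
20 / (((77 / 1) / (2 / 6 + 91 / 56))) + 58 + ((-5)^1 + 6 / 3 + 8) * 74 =197971 / 462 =428.51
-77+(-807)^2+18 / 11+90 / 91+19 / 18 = 11732883419 / 18018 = 651175.68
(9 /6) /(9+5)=3 /28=0.11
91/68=1.34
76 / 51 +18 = 994 / 51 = 19.49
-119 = -119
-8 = -8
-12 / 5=-2.40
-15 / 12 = -5 / 4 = -1.25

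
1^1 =1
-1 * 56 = -56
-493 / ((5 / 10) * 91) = -986 / 91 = -10.84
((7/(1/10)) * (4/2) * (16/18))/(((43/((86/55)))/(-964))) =-431872/99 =-4362.34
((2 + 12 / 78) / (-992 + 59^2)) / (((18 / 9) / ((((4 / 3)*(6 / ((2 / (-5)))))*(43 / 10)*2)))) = -2408 / 32357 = -0.07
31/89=0.35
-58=-58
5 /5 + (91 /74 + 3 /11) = 2037 /814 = 2.50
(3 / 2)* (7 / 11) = 21 / 22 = 0.95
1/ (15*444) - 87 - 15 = -679319/ 6660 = -102.00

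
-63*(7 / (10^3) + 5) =-315441 / 1000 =-315.44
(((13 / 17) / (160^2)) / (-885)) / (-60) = 13 / 23109120000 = 0.00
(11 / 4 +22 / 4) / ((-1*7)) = -33 / 28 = -1.18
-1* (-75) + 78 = 153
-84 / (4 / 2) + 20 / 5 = -38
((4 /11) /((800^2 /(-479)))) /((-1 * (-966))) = -479 /1700160000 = -0.00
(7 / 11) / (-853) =-0.00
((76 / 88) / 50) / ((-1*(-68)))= 19 / 74800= 0.00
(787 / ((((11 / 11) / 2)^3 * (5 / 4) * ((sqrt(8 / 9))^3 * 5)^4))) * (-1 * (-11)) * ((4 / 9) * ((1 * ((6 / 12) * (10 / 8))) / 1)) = 511187193 / 10240000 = 49.92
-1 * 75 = -75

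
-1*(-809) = 809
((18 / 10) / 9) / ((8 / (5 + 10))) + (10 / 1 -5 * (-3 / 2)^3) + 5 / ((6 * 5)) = 329 / 12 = 27.42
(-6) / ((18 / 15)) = -5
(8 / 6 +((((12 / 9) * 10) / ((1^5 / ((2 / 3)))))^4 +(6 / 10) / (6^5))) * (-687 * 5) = -1501094945269 / 69984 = -21449116.16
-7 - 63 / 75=-7.84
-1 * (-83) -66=17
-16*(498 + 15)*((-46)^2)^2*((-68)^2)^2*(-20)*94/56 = 184659726330059489280/7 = 26379960904294212754.29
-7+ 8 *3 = 17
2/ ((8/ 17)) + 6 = 41/ 4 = 10.25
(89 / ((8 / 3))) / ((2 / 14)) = 1869 / 8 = 233.62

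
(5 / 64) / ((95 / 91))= 91 / 1216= 0.07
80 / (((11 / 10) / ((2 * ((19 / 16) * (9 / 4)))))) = 388.64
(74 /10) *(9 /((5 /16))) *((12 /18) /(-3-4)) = -20.30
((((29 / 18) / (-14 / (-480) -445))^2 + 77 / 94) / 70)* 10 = 7903614666757 / 67538898995778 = 0.12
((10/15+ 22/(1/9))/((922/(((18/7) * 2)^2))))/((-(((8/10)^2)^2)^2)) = -1571484375/46262272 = -33.97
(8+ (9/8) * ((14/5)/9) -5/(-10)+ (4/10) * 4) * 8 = 418/5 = 83.60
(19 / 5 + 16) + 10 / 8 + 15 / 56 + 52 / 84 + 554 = 483787 / 840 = 575.94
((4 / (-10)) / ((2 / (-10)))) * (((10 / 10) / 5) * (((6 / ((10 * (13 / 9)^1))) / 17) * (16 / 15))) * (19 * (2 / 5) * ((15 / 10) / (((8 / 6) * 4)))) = 0.02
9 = 9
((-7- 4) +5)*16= -96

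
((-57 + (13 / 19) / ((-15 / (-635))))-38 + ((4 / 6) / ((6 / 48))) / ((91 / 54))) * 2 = -652216 / 5187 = -125.74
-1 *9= -9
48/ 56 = 6/ 7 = 0.86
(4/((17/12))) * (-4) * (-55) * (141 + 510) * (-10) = -68745600/17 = -4043858.82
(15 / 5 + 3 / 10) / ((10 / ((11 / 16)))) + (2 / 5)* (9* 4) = 23403 / 1600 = 14.63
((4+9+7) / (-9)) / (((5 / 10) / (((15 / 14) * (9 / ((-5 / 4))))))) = 240 / 7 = 34.29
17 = 17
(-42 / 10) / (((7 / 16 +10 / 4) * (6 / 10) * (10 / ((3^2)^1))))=-504 / 235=-2.14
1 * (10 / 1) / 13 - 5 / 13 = 5 / 13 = 0.38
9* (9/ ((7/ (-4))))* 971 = -314604/ 7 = -44943.43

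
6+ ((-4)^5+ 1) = -1017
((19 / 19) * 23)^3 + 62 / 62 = 12168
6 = 6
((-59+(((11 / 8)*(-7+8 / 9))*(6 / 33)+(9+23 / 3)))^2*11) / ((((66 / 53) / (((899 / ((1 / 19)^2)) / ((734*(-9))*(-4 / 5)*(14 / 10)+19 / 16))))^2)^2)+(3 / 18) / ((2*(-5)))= 436480964830791673164193822435360736083807583 / 13406740962631331167055154971545020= 32556828393.07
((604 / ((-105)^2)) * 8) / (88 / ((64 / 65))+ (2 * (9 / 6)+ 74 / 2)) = 38656 / 11410875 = 0.00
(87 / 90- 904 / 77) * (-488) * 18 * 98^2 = 49988227296 / 55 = 908876859.93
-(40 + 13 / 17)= -693 / 17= -40.76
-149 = -149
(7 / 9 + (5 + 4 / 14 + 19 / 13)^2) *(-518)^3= -9788800444808 / 1521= -6435766235.90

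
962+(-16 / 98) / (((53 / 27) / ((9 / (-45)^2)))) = 62457826 / 64925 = 962.00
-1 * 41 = -41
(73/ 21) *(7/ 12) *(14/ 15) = 511/ 270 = 1.89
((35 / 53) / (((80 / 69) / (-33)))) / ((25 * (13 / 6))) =-47817 / 137800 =-0.35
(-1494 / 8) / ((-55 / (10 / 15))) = 249 / 110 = 2.26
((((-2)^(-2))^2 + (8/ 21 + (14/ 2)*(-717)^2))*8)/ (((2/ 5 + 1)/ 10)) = 30228436925/ 147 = 205635625.34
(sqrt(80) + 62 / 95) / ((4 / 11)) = 341 / 190 + 11*sqrt(5) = 26.39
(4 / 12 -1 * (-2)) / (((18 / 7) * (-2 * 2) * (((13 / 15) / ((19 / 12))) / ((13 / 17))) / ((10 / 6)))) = -23275 / 44064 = -0.53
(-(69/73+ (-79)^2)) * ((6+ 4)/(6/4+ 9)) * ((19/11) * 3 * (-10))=308044.05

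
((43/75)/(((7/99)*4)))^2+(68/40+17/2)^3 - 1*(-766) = 897345481/490000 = 1831.32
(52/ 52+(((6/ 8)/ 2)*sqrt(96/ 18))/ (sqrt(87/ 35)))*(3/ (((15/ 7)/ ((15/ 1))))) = 21*sqrt(1015)/ 58+21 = 32.54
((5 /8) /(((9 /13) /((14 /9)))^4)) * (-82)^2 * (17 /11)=78386666419880 /473513931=165542.47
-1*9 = -9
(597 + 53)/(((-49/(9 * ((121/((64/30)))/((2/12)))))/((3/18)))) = -5308875/784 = -6771.52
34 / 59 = 0.58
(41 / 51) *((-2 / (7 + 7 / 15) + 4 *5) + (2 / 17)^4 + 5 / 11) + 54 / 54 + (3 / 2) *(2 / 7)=6618679373 / 374842248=17.66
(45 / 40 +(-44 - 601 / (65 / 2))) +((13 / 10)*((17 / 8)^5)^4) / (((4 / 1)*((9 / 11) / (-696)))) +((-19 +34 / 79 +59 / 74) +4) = -640449165458176277414663174745181 / 657147963803333673615360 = -974588982.60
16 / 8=2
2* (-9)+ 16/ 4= -14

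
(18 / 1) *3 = 54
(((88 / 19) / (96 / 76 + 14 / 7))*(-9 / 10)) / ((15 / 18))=-1188 / 775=-1.53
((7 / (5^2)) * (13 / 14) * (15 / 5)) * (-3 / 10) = -117 / 500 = -0.23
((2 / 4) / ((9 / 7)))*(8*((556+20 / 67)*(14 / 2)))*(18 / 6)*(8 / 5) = 19480832 / 335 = 58151.74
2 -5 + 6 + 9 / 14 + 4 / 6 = 4.31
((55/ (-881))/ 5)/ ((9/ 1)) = -11/ 7929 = -0.00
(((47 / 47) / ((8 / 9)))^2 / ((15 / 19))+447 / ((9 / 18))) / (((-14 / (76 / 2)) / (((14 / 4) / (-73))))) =5445267 / 46720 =116.55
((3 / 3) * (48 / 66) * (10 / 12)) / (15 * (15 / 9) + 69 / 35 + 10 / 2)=700 / 36927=0.02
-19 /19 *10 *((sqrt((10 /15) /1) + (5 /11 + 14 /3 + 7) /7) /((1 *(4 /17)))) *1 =-17000 /231- 85 *sqrt(6) /6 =-108.29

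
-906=-906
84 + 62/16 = 703/8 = 87.88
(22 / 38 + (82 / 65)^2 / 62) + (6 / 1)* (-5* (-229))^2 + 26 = 19575177135003 / 2488525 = 7866176.60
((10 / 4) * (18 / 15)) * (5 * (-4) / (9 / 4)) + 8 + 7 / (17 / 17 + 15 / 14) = -1330 / 87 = -15.29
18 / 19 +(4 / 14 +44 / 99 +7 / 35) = 1.88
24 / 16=3 / 2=1.50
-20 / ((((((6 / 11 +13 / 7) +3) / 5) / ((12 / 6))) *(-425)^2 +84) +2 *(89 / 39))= -30030 / 146655979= -0.00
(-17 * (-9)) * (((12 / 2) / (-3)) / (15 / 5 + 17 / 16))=-4896 / 65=-75.32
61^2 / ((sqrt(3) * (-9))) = -3721 * sqrt(3) / 27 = -238.70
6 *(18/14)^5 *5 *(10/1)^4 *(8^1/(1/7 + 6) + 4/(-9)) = 653475600000/722701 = 904212.95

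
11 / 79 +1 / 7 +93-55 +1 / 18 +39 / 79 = 38.83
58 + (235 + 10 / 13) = 3819 / 13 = 293.77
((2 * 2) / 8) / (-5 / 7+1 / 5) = -35 / 36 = -0.97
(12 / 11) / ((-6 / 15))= -30 / 11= -2.73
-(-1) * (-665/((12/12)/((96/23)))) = -63840/23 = -2775.65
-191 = -191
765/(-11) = -765/11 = -69.55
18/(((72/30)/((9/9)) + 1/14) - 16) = -1260/947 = -1.33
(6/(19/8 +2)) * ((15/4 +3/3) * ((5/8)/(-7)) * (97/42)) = -1.34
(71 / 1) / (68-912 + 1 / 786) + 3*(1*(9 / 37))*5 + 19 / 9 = 5.68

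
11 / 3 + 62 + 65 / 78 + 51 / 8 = 72.88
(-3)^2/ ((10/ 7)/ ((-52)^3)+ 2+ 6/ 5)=22145760/ 7874023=2.81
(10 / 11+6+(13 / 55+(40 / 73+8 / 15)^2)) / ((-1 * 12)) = -109663781 / 158271300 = -0.69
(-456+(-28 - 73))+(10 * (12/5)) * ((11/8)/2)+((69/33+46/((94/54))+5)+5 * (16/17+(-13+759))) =56736903/17578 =3227.72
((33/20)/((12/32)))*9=198/5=39.60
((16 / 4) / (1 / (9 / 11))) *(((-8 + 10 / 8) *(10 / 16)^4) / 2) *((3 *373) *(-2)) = 169948125 / 45056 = 3771.93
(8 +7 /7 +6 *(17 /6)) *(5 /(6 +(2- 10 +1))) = -130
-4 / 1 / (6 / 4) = -8 / 3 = -2.67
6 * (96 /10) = 288 /5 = 57.60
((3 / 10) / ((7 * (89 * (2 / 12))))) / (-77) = -9 / 239855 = -0.00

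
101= 101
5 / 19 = 0.26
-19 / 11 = -1.73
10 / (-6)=-1.67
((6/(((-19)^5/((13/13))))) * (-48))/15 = 96/12380495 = 0.00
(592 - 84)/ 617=508/ 617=0.82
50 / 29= 1.72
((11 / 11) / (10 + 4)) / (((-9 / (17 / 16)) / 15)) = -85 / 672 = -0.13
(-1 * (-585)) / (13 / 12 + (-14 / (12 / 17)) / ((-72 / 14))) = 126360 / 1067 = 118.43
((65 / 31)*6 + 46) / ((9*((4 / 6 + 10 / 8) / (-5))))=-36320 / 2139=-16.98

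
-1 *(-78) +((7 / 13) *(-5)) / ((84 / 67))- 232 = -24359 / 156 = -156.15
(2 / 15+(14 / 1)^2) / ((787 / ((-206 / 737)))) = -0.07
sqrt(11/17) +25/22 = sqrt(187)/17 +25/22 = 1.94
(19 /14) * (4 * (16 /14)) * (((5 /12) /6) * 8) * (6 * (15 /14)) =7600 /343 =22.16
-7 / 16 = -0.44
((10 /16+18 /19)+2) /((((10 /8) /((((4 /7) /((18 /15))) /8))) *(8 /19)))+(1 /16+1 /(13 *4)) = 0.49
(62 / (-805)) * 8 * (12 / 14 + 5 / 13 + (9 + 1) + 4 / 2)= -119536 / 14651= -8.16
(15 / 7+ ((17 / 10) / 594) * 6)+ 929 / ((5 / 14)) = 3608257 / 1386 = 2603.36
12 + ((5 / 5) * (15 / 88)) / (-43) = 45393 / 3784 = 12.00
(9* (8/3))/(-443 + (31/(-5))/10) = -0.05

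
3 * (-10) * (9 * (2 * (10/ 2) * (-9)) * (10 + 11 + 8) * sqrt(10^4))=70470000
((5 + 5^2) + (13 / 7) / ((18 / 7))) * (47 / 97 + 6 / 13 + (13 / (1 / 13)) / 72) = 165349765 / 1634256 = 101.18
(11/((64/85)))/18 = 0.81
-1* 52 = -52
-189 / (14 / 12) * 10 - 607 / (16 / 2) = -13567 / 8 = -1695.88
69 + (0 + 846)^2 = 715785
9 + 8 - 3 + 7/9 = 133/9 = 14.78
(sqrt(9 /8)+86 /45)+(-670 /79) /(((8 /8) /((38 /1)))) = -1138906 /3555+3*sqrt(2) /4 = -319.31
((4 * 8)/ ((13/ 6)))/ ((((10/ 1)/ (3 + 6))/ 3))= 2592/ 65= 39.88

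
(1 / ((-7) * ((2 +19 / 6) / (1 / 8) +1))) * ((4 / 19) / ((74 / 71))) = -426 / 624967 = -0.00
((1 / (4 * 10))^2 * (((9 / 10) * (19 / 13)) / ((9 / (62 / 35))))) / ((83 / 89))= 52421 / 302120000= 0.00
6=6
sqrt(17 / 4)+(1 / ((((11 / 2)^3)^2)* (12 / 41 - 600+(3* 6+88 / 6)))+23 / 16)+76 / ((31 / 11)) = 30.47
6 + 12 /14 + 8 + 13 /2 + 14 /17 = 5279 /238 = 22.18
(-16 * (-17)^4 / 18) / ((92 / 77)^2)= -495196009 / 9522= -52005.46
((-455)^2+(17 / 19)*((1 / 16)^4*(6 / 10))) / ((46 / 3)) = 13501.63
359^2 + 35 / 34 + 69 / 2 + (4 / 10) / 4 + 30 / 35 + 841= 154412599 / 1190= 129758.49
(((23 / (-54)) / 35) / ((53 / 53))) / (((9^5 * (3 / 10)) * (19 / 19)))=-23 / 33480783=-0.00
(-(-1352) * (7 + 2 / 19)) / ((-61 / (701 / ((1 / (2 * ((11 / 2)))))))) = -1407411720 / 1159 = -1214332.80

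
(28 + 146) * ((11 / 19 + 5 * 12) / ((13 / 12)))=9729.91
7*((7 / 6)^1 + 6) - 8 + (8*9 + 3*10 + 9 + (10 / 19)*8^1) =157.38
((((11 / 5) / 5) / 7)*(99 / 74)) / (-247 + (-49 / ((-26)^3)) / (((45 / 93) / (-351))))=-736164 / 2179991345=-0.00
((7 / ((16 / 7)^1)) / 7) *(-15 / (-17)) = 105 / 272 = 0.39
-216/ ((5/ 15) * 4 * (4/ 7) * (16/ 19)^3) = -3889053/ 8192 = -474.74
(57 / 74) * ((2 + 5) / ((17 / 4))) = 798 / 629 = 1.27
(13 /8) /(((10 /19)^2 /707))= 3317951 /800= 4147.44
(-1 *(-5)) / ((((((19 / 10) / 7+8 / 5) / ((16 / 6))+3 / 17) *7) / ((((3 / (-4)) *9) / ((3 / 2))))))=-3400 / 929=-3.66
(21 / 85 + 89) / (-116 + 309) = 0.46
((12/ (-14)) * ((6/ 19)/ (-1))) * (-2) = -72/ 133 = -0.54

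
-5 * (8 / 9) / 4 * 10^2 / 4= -250 / 9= -27.78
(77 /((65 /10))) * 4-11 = 473 /13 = 36.38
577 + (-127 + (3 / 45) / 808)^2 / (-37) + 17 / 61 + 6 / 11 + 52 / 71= 142.64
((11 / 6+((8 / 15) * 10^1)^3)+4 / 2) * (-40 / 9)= -167980 / 243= -691.28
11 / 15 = 0.73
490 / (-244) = -245 / 122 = -2.01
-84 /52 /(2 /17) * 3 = -1071 /26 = -41.19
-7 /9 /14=-0.06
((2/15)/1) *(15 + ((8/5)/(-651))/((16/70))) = 2788/1395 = 2.00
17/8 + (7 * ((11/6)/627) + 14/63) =3239/1368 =2.37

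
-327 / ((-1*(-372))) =-109 / 124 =-0.88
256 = 256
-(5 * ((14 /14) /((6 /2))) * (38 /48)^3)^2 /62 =-1176147025 /106635460608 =-0.01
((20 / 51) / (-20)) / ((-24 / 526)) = 263 / 612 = 0.43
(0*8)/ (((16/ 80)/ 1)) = 0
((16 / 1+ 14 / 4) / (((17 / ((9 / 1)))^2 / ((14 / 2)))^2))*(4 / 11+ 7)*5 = 5077918755 / 1837462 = 2763.55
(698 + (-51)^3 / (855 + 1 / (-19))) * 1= 8817943 / 16244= 542.84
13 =13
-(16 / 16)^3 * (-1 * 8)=8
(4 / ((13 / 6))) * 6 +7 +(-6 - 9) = 40 / 13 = 3.08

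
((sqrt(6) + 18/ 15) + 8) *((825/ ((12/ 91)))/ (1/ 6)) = 75075 *sqrt(6)/ 2 + 345345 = 437292.72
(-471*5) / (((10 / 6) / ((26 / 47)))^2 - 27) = 14327820 / 109043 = 131.40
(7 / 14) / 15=0.03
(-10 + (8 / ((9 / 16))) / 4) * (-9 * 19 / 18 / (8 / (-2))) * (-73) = 1117.31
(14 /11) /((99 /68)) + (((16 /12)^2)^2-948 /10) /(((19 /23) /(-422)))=43588460524 /931095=46814.19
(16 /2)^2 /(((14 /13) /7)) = 416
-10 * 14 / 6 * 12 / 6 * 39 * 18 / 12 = -2730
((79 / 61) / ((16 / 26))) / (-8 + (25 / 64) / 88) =-723008 / 2746891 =-0.26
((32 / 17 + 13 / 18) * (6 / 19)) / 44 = 797 / 42636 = 0.02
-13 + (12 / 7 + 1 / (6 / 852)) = 130.71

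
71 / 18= 3.94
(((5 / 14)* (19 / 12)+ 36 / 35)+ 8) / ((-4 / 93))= -249829 / 1120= -223.06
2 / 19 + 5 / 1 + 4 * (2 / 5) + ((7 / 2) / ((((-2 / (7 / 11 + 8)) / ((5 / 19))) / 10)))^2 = 73042683 / 45980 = 1588.58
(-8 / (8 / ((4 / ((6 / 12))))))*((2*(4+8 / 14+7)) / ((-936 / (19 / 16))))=171 / 728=0.23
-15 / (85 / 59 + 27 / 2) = -1770 / 1763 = -1.00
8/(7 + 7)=4/7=0.57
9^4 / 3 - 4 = 2183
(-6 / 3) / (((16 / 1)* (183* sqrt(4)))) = -1 / 2928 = -0.00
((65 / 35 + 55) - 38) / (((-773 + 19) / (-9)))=594 / 2639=0.23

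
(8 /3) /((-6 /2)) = -8 /9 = -0.89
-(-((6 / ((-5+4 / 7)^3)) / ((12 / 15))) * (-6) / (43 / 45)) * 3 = 2083725 / 1281013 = 1.63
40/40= 1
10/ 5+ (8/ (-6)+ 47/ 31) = 203/ 93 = 2.18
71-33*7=-160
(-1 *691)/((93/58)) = -40078/93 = -430.95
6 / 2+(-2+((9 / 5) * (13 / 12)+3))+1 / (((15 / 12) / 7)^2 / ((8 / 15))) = 34013 / 1500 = 22.68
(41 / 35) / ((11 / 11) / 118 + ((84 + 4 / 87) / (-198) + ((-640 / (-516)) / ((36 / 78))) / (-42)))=-199088538 / 81575075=-2.44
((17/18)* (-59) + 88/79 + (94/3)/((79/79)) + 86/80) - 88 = -3134087/28440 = -110.20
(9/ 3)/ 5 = 3/ 5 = 0.60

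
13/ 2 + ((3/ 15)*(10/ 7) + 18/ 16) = 443/ 56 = 7.91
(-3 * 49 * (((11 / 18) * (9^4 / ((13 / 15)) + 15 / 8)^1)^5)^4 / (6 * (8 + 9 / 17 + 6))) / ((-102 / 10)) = 397897661101554205911875719090118175865947819772775881898798496944064922892350894718131036623075950264426483878803658008575439453125 / 118724403782212861698628263621710156359110789884575305695232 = 3351439539182311939341969000000000000000000000000000000000000000000000000.00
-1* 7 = -7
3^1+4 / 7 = 25 / 7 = 3.57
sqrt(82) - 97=-87.94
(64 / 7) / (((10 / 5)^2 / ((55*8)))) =7040 / 7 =1005.71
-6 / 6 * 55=-55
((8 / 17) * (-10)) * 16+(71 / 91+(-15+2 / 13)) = -138240 / 1547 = -89.36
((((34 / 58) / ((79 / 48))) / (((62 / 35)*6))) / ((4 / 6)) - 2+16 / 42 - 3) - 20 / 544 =-934170317 / 202835976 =-4.61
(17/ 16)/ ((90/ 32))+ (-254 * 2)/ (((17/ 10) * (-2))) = 114589/ 765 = 149.79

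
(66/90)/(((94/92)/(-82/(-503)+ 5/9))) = 1646018/3191535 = 0.52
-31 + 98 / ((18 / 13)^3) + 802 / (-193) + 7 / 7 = 1554757 / 562788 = 2.76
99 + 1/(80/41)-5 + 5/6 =22883/240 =95.35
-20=-20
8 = 8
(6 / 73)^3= 216 / 389017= 0.00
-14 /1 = -14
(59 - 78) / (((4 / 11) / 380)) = -19855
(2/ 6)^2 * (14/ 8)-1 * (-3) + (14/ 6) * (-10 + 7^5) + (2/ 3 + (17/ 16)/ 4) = 22577545/ 576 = 39197.13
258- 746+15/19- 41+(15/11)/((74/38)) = -4079237/7733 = -527.51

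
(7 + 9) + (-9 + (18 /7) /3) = 55 /7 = 7.86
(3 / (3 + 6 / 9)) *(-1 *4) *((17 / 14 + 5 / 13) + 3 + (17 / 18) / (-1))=-11.96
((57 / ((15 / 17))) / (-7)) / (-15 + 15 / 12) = 1292 / 1925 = 0.67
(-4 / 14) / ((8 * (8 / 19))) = -19 / 224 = -0.08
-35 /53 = -0.66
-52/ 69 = -0.75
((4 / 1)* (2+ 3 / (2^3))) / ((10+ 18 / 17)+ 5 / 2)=323 / 461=0.70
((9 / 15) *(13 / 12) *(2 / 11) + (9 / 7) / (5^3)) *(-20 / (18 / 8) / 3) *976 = -19309184 / 51975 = -371.51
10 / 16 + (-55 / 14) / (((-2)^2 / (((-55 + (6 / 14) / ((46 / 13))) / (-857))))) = 8686485 / 15453424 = 0.56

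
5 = 5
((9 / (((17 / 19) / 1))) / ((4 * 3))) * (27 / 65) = 1539 / 4420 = 0.35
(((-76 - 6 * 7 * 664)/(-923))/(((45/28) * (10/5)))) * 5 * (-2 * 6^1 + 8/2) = -3131968/8307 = -377.03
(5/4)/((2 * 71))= 5/568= 0.01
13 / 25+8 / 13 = 369 / 325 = 1.14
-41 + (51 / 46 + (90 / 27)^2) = -11915 / 414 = -28.78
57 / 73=0.78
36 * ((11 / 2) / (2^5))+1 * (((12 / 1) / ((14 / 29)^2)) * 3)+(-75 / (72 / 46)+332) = 1046029 / 2352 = 444.74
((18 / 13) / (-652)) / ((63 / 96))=-48 / 14833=-0.00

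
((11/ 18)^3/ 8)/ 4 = 1331/ 186624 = 0.01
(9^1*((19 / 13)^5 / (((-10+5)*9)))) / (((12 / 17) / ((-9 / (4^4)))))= 126281049 / 1901020160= 0.07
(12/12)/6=0.17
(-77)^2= 5929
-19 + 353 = 334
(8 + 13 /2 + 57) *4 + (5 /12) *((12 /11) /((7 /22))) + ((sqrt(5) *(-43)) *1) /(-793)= 43 *sqrt(5) /793 + 2012 /7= 287.55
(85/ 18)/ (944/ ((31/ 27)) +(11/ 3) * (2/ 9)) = 7905/ 1377716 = 0.01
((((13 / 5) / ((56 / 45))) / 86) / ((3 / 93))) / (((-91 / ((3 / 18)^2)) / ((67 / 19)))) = -2077 / 2562112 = -0.00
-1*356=-356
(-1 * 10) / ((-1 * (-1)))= -10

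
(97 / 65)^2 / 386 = 9409 / 1630850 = 0.01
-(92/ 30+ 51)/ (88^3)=-811/ 10222080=-0.00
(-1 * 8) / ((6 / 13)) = -52 / 3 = -17.33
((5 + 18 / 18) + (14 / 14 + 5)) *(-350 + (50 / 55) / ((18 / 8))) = -138440 / 33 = -4195.15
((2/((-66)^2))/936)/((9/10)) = 5/9173736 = 0.00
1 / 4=0.25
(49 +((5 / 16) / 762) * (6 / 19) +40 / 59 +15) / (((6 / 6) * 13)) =147328423 / 29612336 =4.98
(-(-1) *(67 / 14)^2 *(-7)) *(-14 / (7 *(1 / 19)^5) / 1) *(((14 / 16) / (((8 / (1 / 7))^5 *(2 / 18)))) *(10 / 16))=500184378495 / 70493667328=7.10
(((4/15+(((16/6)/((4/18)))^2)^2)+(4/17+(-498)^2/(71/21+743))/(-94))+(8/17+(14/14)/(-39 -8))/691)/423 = 49.01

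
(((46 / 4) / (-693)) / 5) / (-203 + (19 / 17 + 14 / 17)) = 391 / 23686740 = 0.00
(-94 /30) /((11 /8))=-2.28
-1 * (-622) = 622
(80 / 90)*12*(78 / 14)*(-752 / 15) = -312832 / 105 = -2979.35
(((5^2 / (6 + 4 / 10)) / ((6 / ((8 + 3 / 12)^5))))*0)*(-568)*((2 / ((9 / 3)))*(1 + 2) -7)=0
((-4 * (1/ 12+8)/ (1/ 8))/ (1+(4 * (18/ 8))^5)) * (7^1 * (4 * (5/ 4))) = -2716/ 17715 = -0.15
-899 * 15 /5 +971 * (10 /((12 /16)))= 30749 /3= 10249.67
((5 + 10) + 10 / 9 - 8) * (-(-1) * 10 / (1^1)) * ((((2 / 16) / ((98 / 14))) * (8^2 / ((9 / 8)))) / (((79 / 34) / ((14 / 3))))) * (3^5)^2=772001280 / 79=9772168.10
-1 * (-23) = 23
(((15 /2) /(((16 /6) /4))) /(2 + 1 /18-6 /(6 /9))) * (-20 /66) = 27 /55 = 0.49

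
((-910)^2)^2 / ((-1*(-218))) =342874805000 / 109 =3145640412.84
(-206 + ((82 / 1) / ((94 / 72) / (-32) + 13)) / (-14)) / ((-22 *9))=980675 / 940527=1.04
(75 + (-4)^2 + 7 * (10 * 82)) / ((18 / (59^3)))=1197564949 / 18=66531386.06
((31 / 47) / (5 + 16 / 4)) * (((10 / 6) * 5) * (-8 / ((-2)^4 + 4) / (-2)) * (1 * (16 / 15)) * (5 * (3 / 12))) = 620 / 3807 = 0.16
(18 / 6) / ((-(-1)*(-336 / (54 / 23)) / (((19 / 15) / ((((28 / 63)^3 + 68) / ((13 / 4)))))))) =-1620567 / 1278623360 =-0.00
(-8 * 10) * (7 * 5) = -2800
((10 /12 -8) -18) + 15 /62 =-2318 /93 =-24.92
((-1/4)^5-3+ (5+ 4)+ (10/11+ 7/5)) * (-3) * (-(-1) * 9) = -12633651/56320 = -224.32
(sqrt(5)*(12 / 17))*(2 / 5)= 0.63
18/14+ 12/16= 57/28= 2.04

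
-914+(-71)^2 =4127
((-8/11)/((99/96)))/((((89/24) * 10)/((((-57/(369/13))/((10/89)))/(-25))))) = -126464/9301875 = -0.01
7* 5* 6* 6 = 1260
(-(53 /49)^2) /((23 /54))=-151686 /55223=-2.75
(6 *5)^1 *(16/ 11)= 480/ 11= 43.64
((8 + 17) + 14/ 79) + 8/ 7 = 14555/ 553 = 26.32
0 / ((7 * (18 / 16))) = 0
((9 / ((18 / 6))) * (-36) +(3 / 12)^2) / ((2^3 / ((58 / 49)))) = -50083 / 3136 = -15.97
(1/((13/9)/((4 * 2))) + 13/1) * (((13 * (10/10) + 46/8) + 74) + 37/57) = 5132095/2964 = 1731.48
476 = 476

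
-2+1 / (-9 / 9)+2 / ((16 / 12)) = -3 / 2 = -1.50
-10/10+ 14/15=-0.07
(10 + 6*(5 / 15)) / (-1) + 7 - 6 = -11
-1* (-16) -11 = 5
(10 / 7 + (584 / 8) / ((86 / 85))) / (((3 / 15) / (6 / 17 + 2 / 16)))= 14395875 / 81872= 175.83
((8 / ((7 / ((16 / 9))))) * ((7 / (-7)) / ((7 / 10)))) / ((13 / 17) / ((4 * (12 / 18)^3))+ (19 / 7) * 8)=-139264 / 1072827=-0.13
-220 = -220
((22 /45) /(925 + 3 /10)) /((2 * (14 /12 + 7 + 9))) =44 /2859177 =0.00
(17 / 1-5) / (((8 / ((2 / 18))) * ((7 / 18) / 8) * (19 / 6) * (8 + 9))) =144 / 2261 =0.06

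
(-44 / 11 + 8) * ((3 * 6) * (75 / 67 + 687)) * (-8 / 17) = -1562112 / 67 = -23315.10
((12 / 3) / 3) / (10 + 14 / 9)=3 / 26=0.12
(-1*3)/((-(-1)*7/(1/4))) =-3/28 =-0.11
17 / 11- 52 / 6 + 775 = 25340 / 33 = 767.88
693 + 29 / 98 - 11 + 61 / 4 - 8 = 135151 / 196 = 689.55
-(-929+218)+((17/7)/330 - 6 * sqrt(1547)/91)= 1642427/2310 - 6 * sqrt(1547)/91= 708.41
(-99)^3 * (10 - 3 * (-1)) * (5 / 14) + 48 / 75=-1576735651 / 350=-4504959.00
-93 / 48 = -31 / 16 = -1.94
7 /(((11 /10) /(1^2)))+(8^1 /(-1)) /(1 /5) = -33.64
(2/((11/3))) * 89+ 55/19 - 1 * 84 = -6805/209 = -32.56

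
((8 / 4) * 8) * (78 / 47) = 1248 / 47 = 26.55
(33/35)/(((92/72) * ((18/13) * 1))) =429/805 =0.53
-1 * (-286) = 286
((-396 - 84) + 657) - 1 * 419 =-242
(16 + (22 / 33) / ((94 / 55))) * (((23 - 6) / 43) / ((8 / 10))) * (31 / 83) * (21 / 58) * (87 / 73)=1.31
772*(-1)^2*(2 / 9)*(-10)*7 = -108080 / 9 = -12008.89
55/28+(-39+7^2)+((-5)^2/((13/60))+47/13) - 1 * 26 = 2939/28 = 104.96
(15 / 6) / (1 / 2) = 5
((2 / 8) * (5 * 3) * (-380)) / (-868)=1425 / 868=1.64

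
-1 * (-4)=4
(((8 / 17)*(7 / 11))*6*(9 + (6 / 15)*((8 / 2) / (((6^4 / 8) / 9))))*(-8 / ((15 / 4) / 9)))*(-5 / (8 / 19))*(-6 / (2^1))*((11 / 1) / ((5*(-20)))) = 2611056 / 2125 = 1228.73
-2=-2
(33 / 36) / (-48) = -11 / 576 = -0.02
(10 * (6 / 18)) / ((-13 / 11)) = -110 / 39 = -2.82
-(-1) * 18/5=18/5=3.60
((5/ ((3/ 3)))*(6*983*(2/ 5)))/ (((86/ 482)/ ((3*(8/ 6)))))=11371344/ 43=264449.86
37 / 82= 0.45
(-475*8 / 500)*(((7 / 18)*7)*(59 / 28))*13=-102011 / 180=-566.73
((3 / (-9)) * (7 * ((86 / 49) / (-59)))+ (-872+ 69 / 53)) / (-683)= 57171575 / 44850561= 1.27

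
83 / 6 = 13.83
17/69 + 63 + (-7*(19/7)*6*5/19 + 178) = 14576/69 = 211.25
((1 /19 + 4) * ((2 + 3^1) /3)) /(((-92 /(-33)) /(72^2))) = 5488560 /437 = 12559.63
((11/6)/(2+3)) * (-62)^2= 1409.47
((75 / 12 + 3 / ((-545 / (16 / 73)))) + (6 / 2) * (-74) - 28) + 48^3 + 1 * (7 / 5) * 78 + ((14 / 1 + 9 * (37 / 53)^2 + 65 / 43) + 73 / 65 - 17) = 27602836838089199 / 249886561340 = 110461.47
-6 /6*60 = -60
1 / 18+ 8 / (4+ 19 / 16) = 2387 / 1494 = 1.60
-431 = -431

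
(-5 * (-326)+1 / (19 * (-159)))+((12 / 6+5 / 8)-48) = 38297209 / 24168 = 1584.62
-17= -17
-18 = -18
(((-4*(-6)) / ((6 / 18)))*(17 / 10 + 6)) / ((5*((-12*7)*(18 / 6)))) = -11 / 25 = -0.44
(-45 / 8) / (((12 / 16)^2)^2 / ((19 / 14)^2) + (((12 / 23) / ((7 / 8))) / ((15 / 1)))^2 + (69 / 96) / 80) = -74859848000 / 2426829787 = -30.85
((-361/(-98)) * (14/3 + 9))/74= 14801/21756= 0.68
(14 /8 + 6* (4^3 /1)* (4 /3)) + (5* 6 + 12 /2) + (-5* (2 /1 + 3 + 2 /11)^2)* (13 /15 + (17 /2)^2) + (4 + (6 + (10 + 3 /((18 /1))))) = -3356461 /363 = -9246.45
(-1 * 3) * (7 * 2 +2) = -48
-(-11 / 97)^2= -121 / 9409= -0.01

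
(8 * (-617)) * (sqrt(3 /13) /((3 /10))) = -49360 * sqrt(39) /39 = -7903.93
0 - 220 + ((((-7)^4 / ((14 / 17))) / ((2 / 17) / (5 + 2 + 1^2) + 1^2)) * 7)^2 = 1925926729864 / 4761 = 404521472.35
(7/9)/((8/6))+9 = 115/12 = 9.58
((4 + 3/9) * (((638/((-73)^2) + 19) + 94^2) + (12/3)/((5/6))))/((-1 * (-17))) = 3068943293/1358895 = 2258.41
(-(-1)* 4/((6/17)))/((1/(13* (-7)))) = -3094/3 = -1031.33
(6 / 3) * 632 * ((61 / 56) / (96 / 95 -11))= -915610 / 6643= -137.83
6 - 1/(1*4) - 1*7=-5/4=-1.25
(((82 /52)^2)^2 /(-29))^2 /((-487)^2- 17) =7984925229121 /41649478811413471232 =0.00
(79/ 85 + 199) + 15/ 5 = 202.93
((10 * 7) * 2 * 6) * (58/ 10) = 4872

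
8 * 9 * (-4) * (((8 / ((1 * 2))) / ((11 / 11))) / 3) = -384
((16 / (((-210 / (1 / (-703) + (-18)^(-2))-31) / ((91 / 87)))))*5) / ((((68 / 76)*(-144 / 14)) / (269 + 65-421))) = -45870370 / 7320111957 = -0.01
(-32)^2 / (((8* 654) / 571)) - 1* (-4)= 37852 / 327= 115.76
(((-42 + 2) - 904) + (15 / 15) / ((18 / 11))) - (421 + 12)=-24775 / 18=-1376.39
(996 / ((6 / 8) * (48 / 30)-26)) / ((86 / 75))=-93375 / 2666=-35.02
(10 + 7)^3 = 4913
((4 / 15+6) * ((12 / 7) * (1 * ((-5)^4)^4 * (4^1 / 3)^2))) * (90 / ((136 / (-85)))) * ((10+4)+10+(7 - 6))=-28686523437500000 / 7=-4098074776785714.29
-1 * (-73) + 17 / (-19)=1370 / 19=72.11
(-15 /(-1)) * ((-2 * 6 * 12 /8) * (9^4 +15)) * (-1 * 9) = 15979680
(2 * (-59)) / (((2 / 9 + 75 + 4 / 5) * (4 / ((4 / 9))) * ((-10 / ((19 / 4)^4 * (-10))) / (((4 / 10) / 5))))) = -7.02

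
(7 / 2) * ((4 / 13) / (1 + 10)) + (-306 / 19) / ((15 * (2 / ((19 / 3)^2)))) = -45979 / 2145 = -21.44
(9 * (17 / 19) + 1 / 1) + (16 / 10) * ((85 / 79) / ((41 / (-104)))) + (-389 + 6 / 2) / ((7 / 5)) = -116755526 / 430787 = -271.03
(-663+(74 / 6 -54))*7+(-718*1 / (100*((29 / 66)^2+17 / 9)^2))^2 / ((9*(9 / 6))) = -772356371676617079278 / 156586335532201875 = -4932.46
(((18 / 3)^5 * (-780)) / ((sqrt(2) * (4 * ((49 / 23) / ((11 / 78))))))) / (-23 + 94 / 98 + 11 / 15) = 36887400 * sqrt(2) / 15661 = 3330.99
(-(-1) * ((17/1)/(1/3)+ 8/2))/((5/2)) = 22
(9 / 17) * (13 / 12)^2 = 169 / 272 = 0.62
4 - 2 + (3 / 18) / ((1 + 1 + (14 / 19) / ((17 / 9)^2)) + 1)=2.05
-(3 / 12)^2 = -1 / 16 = -0.06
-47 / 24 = -1.96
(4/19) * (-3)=-12/19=-0.63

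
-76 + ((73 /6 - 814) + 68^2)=22477 /6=3746.17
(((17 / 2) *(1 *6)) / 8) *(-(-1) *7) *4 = 357 / 2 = 178.50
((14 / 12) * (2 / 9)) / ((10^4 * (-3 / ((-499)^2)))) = -1743007 / 810000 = -2.15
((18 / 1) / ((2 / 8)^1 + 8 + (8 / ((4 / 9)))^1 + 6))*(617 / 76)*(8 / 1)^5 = 121307136 / 817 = 148478.75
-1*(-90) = 90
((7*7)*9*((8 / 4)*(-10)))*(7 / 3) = -20580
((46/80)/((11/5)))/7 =23/616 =0.04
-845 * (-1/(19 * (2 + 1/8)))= 6760/323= 20.93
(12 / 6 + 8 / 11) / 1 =30 / 11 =2.73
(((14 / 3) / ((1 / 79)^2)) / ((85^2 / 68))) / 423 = 0.65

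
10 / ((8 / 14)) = 35 / 2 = 17.50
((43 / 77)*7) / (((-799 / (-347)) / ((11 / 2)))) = 14921 / 1598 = 9.34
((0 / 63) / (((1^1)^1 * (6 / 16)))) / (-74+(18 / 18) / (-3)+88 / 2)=0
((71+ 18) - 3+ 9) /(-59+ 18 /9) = -5 /3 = -1.67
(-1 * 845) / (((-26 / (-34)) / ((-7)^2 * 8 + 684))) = -1188980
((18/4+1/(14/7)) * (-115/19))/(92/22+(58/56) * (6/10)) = -885500/140543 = -6.30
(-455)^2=207025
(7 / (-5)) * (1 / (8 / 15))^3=-4725 / 512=-9.23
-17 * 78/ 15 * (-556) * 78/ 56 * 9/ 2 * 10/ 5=21564738/ 35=616135.37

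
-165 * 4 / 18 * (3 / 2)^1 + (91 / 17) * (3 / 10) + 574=520.61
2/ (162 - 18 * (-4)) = 1/ 117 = 0.01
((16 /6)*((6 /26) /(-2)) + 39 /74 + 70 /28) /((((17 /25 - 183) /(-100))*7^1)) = 1635000 /7673393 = 0.21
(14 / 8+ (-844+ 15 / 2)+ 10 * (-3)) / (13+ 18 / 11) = -38049 / 644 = -59.08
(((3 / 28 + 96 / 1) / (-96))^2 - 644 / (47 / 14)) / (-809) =7200372433 / 30525472768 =0.24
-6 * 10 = -60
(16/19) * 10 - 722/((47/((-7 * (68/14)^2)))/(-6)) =-95095408/6251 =-15212.83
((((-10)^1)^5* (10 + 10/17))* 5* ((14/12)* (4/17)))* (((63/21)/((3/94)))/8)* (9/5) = -8883000000/289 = -30737024.22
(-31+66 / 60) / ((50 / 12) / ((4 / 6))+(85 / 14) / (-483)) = -2021838 / 421775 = -4.79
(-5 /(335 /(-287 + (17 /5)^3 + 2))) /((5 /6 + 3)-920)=-184272 /46037375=-0.00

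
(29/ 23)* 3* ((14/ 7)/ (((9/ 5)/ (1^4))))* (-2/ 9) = -580/ 621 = -0.93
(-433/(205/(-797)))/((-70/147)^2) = 152189541/20500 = 7423.88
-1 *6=-6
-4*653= -2612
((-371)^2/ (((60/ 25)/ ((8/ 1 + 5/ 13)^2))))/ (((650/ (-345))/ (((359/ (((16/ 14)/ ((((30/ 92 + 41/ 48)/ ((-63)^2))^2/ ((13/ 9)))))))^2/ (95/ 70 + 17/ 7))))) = -233935119685588006159373/ 1119062547380734495543001088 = -0.00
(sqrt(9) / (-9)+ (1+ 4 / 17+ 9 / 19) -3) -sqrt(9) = -4481 / 969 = -4.62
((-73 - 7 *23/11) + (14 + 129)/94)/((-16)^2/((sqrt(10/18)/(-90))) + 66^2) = 326491/815136792 + 474896 *sqrt(5)/373604363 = 0.00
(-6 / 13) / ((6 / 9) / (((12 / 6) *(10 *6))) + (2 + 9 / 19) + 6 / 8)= -5130 / 35893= -0.14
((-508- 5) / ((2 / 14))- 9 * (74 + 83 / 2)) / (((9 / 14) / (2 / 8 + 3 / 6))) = -21609 / 4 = -5402.25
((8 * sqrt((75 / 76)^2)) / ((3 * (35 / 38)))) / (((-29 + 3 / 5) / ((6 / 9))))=-100 / 1491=-0.07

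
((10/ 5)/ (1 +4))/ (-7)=-2/ 35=-0.06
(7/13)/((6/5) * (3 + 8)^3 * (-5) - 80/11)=-77/1143038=-0.00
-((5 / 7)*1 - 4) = 23 / 7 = 3.29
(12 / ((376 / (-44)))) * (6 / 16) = -99 / 188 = -0.53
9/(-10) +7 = 61/10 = 6.10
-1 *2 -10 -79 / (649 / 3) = -8025 / 649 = -12.37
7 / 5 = 1.40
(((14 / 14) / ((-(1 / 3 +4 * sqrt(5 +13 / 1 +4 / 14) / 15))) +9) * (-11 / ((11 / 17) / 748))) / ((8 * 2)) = -6613.44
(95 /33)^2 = 9025 /1089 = 8.29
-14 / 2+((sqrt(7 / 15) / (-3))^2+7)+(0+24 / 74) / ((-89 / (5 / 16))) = 90179 / 1778220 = 0.05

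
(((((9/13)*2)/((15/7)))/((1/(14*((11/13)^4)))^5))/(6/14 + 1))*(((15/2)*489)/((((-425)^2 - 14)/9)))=351118606246092852906283437361392/223112858302424744383683681715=1573.73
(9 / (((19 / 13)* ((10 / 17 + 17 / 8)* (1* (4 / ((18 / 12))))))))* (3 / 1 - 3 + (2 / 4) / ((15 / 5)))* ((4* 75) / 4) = 16575 / 1558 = 10.64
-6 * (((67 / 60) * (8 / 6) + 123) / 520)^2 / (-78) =7845601 / 1779570000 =0.00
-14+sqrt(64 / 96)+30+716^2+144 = 512816.82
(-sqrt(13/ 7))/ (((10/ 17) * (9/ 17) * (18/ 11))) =-3179 * sqrt(91)/ 11340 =-2.67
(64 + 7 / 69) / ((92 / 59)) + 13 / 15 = 1332293 / 31740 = 41.98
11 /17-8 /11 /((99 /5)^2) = 1182521 /1832787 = 0.65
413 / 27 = 15.30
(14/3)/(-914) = -7/1371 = -0.01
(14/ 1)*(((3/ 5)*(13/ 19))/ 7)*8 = 624/ 95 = 6.57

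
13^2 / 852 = 169 / 852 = 0.20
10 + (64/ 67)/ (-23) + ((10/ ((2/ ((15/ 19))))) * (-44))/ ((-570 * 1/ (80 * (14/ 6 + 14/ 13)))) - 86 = 8095220/ 1141881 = 7.09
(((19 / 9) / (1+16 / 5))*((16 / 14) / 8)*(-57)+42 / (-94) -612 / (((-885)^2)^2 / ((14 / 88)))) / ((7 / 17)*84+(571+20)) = -0.01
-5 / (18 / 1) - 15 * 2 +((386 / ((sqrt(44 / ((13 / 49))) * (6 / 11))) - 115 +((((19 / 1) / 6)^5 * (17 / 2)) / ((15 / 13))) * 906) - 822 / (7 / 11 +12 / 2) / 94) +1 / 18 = 193 * sqrt(143) / 42 +283483637944279 / 133397280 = 2125163.03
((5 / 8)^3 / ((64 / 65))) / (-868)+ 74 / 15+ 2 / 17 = 36632027837 / 7252869120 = 5.05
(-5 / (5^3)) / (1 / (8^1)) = -8 / 25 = -0.32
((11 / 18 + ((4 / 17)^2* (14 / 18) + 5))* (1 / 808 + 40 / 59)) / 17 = 317454509 / 1405275216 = 0.23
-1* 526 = -526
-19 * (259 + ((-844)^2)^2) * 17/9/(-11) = 163897492421065/99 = 1655530226475.40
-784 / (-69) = 784 / 69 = 11.36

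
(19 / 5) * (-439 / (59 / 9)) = -254.47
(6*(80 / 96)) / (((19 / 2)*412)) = 5 / 3914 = 0.00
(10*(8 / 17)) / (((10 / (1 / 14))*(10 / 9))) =18 / 595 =0.03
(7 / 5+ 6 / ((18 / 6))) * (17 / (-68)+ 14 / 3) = 901 / 60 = 15.02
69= 69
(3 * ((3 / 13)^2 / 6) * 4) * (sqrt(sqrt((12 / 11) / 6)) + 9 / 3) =18 * 11^(3 / 4) * 2^(1 / 4) / 1859 + 54 / 169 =0.39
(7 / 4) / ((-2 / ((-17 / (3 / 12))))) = 119 / 2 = 59.50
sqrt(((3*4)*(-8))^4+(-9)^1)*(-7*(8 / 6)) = -28*sqrt(9437183) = -86016.00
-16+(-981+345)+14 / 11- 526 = -12944 / 11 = -1176.73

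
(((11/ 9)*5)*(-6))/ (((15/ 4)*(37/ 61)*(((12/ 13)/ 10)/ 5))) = -872300/ 999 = -873.17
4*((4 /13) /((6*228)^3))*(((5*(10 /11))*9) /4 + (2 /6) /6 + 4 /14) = 1831 /360375207192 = 0.00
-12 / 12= -1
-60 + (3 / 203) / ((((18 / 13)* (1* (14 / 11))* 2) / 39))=-680221 / 11368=-59.84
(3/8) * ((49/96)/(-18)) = -0.01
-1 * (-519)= 519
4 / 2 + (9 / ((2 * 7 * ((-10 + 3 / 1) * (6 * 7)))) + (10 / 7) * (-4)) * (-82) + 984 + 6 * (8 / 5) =5022723 / 3430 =1464.35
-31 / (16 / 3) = -93 / 16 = -5.81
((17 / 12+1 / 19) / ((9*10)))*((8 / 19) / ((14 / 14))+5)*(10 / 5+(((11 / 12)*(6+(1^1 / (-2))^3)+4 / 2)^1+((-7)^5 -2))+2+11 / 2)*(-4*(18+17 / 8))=1791078107623 / 14971392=119633.37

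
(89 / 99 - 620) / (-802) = 61291 / 79398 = 0.77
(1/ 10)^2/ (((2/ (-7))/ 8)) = -7/ 25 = -0.28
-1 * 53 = -53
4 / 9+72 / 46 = 416 / 207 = 2.01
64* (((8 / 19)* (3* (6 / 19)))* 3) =27648 / 361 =76.59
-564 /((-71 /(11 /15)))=5.83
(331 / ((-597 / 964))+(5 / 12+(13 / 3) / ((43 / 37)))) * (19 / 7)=-147811279 / 102684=-1439.48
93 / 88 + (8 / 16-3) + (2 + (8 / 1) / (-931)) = 44915 / 81928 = 0.55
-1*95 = -95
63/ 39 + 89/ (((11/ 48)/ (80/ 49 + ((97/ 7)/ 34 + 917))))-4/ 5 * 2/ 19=4039053280393/ 11316305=356923.33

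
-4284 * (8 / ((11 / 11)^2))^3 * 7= -15353856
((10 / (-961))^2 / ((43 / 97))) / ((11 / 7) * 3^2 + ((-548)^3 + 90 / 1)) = -13580 / 9149232567425449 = -0.00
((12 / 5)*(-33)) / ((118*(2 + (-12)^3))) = 99 / 254585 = 0.00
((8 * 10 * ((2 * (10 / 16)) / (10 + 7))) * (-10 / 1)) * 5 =-5000 / 17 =-294.12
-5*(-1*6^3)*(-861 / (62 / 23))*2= -21387240 / 31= -689910.97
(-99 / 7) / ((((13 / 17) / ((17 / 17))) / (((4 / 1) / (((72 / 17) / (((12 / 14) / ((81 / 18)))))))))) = -6358 / 1911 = -3.33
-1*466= -466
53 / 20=2.65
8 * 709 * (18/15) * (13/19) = 442416/95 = 4657.01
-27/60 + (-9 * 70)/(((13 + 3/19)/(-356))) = 1704483/100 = 17044.83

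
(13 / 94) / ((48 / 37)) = 481 / 4512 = 0.11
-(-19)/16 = 19/16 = 1.19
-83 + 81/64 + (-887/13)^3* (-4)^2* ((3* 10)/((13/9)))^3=-14065724583942413879/308915776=-45532555073.98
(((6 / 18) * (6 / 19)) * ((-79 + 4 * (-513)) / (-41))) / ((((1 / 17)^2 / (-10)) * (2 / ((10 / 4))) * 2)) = -9882.20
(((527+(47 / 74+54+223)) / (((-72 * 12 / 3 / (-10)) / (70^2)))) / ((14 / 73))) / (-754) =-3803309125 / 4017312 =-946.73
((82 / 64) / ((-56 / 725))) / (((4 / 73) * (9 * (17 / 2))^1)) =-2169925 / 548352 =-3.96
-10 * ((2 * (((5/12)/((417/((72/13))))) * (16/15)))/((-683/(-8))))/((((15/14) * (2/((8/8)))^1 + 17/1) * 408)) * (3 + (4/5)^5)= -4658752/7907243394375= -0.00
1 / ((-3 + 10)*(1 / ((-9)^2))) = 81 / 7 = 11.57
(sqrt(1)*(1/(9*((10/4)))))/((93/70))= 28/837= 0.03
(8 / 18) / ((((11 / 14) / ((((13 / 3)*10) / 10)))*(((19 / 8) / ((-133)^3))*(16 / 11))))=-45071572 / 27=-1669317.48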